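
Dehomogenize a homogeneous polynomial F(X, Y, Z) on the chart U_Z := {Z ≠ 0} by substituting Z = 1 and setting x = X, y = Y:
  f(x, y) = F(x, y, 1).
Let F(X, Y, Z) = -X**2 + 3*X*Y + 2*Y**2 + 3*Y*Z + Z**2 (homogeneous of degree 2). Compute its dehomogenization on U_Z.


f(x, y) = -x**2 + 3*x*y + 2*y**2 + 3*y + 1

On U_Z we set Z = 1. Each monomial c·X^i·Y^j·Z^k in F becomes c·x^i·y^j·1^k = c·x^i·y^j.
Substituting Z = 1: F(X, Y, 1) = -x**2 + 3*x*y + 2*y**2 + 3*y + 1.
Note: deg(f) ≤ deg(F) = 2; strict inequality happens when F is divisible by Z (lost terms).


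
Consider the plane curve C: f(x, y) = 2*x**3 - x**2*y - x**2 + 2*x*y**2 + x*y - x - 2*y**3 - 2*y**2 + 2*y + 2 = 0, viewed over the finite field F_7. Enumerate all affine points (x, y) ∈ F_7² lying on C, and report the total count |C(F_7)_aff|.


Affine F_7-points: {(0, 1), (0, 6), (1, 5), (2, 4), (3, 1), (3, 3), (3, 5), (4, 2), (5, 1), (6, 0), (6, 5)}; count = 11.

For each of the 49 pairs (x, y) ∈ F_7², evaluate f(x, y) mod 7. Record the zeros.
  x = 0: [0↦2, 1↦0, 2↦3, 3↦6, 4↦4, 5↦6, 6↦0]  zeros at y ∈ {1, 6}
  x = 1: [0↦2, 1↦2, 2↦4, 3↦3, 4↦1, 5↦0, 6↦2]  zeros at y ∈ {5}
  x = 2: [0↦5, 1↦5, 2↦4, 3↦4, 4↦0, 5↦1, 6↦2]  zeros at y ∈ {4}
  x = 3: [0↦2, 1↦0, 2↦1, 3↦0, 4↦6, 5↦0, 6↦5]  zeros at y ∈ {1, 3, 5}
  x = 4: [0↦5, 1↦6, 2↦0, 3↦3, 4↦3, 5↦2, 6↦2]  zeros at y ∈ {2}
  x = 5: [0↦5, 1↦0, 2↦6, 3↦4, 4↦3, 5↦5, 6↦5]  zeros at y ∈ {1}
  x = 6: [0↦0, 1↦1, 2↦3, 3↦1, 4↦4, 5↦0, 6↦5]  zeros at y ∈ {0, 5}
Collecting zeros: affine points = {(0, 1), (0, 6), (1, 5), (2, 4), (3, 1), (3, 3), (3, 5), (4, 2), (5, 1), (6, 0), (6, 5)}.
Total count |C(F_7)_aff| = 11.


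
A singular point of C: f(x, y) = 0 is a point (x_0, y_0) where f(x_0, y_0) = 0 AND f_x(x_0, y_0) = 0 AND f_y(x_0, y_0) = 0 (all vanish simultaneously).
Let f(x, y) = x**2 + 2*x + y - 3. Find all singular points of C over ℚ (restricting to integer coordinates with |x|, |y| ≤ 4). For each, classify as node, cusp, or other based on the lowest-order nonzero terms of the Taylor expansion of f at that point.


No singular points in the scanned grid; C is smooth there.

Compute partial derivatives:
  f_x = 2*x + 2.
  f_y = 1.
f_y = 1 is a nonzero constant, so f_y never vanishes: no point (x, y) can satisfy f = f_x = f_y = 0. In particular no (x, y) ∈ {−4, ..., 4}² is singular; the curve is smooth.


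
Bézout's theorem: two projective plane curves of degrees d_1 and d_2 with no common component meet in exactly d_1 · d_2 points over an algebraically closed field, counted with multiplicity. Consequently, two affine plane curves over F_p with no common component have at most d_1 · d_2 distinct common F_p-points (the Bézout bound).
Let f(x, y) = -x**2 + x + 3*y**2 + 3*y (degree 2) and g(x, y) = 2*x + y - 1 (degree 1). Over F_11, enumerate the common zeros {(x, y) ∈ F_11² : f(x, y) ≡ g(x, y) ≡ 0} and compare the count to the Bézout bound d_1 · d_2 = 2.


Common zeros: {(1, 10)}; count = 1; Bézout bound = 2.

deg(f) = 2, deg(g) = 1, so Bézout bound = 2.
Scan x ∈ F_11. For each x, list the y ∈ F_11 with f(x, y) ≡ 0 and those with g(x, y) ≡ 0 (mod 11); the common zeros in that column are the intersection.
  x = 0: f ≡ 0 at y ∈ {0, 10}; g ≡ 0 at y ∈ {1}; common: ∅.
  x = 1: f ≡ 0 at y ∈ {0, 10}; g ≡ 0 at y ∈ {10}; common: {10}.
  x = 2: f ≡ 0 at y ∈ {5}; g ≡ 0 at y ∈ {8}; common: ∅.
  x = 3: f ≡ 0 at y ∈ {1, 9}; g ≡ 0 at y ∈ {6}; common: ∅.
  x = 4: f ≡ 0 at y ∈ ∅; g ≡ 0 at y ∈ {4}; common: ∅.
  x = 5: f ≡ 0 at y ∈ ∅; g ≡ 0 at y ∈ {2}; common: ∅.
  x = 6: f ≡ 0 at y ∈ ∅; g ≡ 0 at y ∈ {0}; common: ∅.
  x = 7: f ≡ 0 at y ∈ ∅; g ≡ 0 at y ∈ {9}; common: ∅.
  x = 8: f ≡ 0 at y ∈ ∅; g ≡ 0 at y ∈ {7}; common: ∅.
  x = 9: f ≡ 0 at y ∈ {1, 9}; g ≡ 0 at y ∈ {5}; common: ∅.
  x = 10: f ≡ 0 at y ∈ {5}; g ≡ 0 at y ∈ {3}; common: ∅.
Collecting: common zeros = {(1, 10)}, so the count is 1.
Comparison with the Bézout bound: 1 ≤ 2 = deg(f)·deg(g), as expected for curves with no common component (the affine F_11-count falls short of the bound because intersections may lie at infinity, over extension fields, or carry multiplicity).


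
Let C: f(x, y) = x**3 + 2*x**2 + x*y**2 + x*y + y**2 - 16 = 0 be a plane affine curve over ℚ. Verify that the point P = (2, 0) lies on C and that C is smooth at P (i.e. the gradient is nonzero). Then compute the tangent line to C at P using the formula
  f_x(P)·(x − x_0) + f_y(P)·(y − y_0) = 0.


Tangent line at P: 20*x + 2*y - 40 = 0.

Step 1: f(2, 0) = 0, so P lies on C.
Step 2: partial derivatives
  f_x(x, y) = 3*x**2 + 4*x + y**2 + y, f_y(x, y) = 2*x*y + x + 2*y.
  f_x(P) = 20, f_y(P) = 2 (gradient nonzero, so P is smooth).
Step 3: tangent line at P: 20·(x − 2) + 2·(y − 0) = 0.
Expanding: 20*x + 2*y - 40 = 0.


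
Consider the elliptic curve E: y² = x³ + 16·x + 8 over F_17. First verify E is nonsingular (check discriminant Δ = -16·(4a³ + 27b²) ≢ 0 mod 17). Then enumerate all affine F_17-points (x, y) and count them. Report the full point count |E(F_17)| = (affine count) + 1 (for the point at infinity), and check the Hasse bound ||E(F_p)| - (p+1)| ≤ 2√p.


Affine points = {(0, 5), (0, 12), (1, 5), (1, 12), (3, 7), (3, 10), (4, 0), (5, 3), (5, 14), (7, 2), (7, 15), (8, 6), (8, 11), (11, 6), (11, 11), (13, 4), (13, 13), (14, 1), (14, 16), (15, 6), (15, 11), (16, 5), (16, 12)}; affine count = 23; |E(F_17)| = 24.

Discriminant check: Δ ∝ 4a³ + 27b² = 4·16³ + 27·8² = 4·4096 + 27·64 ≡ 7 (mod 17). Nonzero ⇒ E is nonsingular.
For each x ∈ F_17, compute rhs = x³ + 16·x + 8 mod 17, then count y ∈ F_17 with y² ≡ rhs.
  x = 0: rhs = 8, matching y values: 5, 12 (2 points).
  x = 1: rhs = 8, matching y values: 5, 12 (2 points).
  x = 2: rhs = 14, matching y values: none (0 points).
  x = 3: rhs = 15, matching y values: 7, 10 (2 points).
  x = 4: rhs = 0, matching y values: 0 (1 points).
  x = 5: rhs = 9, matching y values: 3, 14 (2 points).
  x = 6: rhs = 14, matching y values: none (0 points).
  x = 7: rhs = 4, matching y values: 2, 15 (2 points).
  x = 8: rhs = 2, matching y values: 6, 11 (2 points).
  x = 9: rhs = 14, matching y values: none (0 points).
  x = 10: rhs = 12, matching y values: none (0 points).
  x = 11: rhs = 2, matching y values: 6, 11 (2 points).
  x = 12: rhs = 7, matching y values: none (0 points).
  x = 13: rhs = 16, matching y values: 4, 13 (2 points).
  x = 14: rhs = 1, matching y values: 1, 16 (2 points).
  x = 15: rhs = 2, matching y values: 6, 11 (2 points).
  x = 16: rhs = 8, matching y values: 5, 12 (2 points).
Total affine count: 23.
Full point count |E(F_17)| = 23 + 1 = 24.
Hasse bound: |24 − (17+1)| = |6| = 6 ≤ 2√17 ≈ 8.2462 ✓.


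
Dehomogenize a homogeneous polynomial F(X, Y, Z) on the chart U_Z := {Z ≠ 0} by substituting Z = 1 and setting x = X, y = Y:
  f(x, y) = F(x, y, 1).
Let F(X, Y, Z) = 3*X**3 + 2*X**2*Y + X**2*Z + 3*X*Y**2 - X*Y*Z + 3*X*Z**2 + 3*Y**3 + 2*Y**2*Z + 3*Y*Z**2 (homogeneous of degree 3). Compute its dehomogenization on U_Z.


f(x, y) = 3*x**3 + 2*x**2*y + x**2 + 3*x*y**2 - x*y + 3*x + 3*y**3 + 2*y**2 + 3*y

On U_Z we set Z = 1. Each monomial c·X^i·Y^j·Z^k in F becomes c·x^i·y^j·1^k = c·x^i·y^j.
Substituting Z = 1: F(X, Y, 1) = 3*x**3 + 2*x**2*y + x**2 + 3*x*y**2 - x*y + 3*x + 3*y**3 + 2*y**2 + 3*y.
Note: deg(f) ≤ deg(F) = 3; strict inequality happens when F is divisible by Z (lost terms).


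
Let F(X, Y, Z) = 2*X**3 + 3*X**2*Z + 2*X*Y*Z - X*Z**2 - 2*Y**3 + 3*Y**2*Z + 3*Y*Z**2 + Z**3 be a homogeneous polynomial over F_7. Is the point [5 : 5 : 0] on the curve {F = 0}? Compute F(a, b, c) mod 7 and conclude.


F(5,5,0) ≡ 0 (mod 7); P is on the curve.

Evaluate F(5, 5, 0) term-by-term (mod 7).
  2*X**3 ↦ 2·125·1·1 = 250
  3*X**2*Z ↦ 3·25·1·0 = 0
  2*X*Y*Z ↦ 2·5·5·0 = 0
  -X*Z**2 ↦ -1·5·1·0 = 0
  -2*Y**3 ↦ -2·1·125·1 = -250
  3*Y**2*Z ↦ 3·1·25·0 = 0
  3*Y*Z**2 ↦ 3·1·5·0 = 0
  Z**3 ↦ 1·1·1·0 = 0
Sum: F(5, 5, 0) = (250) + (0) + (0) + (0) + (-250) + (0) + (0) + (0) = 0.
Reducing mod 7: 0 ≡ 0 (mod 7).
Since F(a, b, c) ≡ 0 (mod 7), P lies on the curve.


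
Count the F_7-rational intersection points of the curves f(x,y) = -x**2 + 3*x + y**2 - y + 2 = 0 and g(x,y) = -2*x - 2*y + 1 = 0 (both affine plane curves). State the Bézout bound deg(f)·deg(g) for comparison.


Common zeros: {(0, 4)}; count = 1; Bézout bound = 2.

deg(f) = 2, deg(g) = 1, so Bézout bound = 2.
Scan x ∈ F_7. For each x, list the y ∈ F_7 with f(x, y) ≡ 0 and those with g(x, y) ≡ 0 (mod 7); the common zeros in that column are the intersection.
  x = 0: f ≡ 0 at y ∈ {4}; g ≡ 0 at y ∈ {4}; common: {4}.
  x = 1: f ≡ 0 at y ∈ ∅; g ≡ 0 at y ∈ {3}; common: ∅.
  x = 2: f ≡ 0 at y ∈ ∅; g ≡ 0 at y ∈ {2}; common: ∅.
  x = 3: f ≡ 0 at y ∈ {4}; g ≡ 0 at y ∈ {1}; common: ∅.
  x = 4: f ≡ 0 at y ∈ {2, 6}; g ≡ 0 at y ∈ {0}; common: ∅.
  x = 5: f ≡ 0 at y ∈ ∅; g ≡ 0 at y ∈ {6}; common: ∅.
  x = 6: f ≡ 0 at y ∈ {2, 6}; g ≡ 0 at y ∈ {5}; common: ∅.
Collecting: common zeros = {(0, 4)}, so the count is 1.
Comparison with the Bézout bound: 1 ≤ 2 = deg(f)·deg(g), as expected for curves with no common component (the affine F_7-count falls short of the bound because intersections may lie at infinity, over extension fields, or carry multiplicity).


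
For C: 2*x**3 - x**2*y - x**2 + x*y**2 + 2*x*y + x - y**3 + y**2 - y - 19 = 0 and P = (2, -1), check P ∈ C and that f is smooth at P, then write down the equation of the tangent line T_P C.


Tangent line at P: 24*x - 10*y - 58 = 0.

Step 1: f(2, -1) = 0, so P lies on C.
Step 2: partial derivatives
  f_x(x, y) = 6*x**2 - 2*x*y - 2*x + y**2 + 2*y + 1, f_y(x, y) = -x**2 + 2*x*y + 2*x - 3*y**2 + 2*y - 1.
  f_x(P) = 24, f_y(P) = -10 (gradient nonzero, so P is smooth).
Step 3: tangent line at P: 24·(x − 2) + -10·(y − -1) = 0.
Expanding: 24*x - 10*y - 58 = 0.


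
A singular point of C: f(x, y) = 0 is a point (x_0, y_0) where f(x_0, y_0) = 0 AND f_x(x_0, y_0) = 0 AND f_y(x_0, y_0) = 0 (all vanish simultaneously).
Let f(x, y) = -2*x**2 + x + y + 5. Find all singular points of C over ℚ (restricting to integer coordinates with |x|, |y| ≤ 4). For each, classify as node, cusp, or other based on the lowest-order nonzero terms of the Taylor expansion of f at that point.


No singular points in the scanned grid; C is smooth there.

Compute partial derivatives:
  f_x = 1 - 4*x.
  f_y = 1.
f_y = 1 is a nonzero constant, so f_y never vanishes: no point (x, y) can satisfy f = f_x = f_y = 0. In particular no (x, y) ∈ {−4, ..., 4}² is singular; the curve is smooth.


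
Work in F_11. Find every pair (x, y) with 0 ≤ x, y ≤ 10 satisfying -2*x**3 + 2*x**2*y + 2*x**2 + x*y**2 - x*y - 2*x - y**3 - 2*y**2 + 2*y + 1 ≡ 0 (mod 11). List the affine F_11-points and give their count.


Affine F_11-points: {(0, 1), (0, 2), (0, 6), (1, 1), (2, 0), (3, 2), (4, 3), (5, 0), (6, 4), (7, 9), (10, 10)}; count = 11.

For each of the 121 pairs (x, y) ∈ F_11², evaluate f(x, y) mod 11. Record the zeros.
  x = 0: [0↦1, 1↦0, 2↦0, 3↦6, 4↦1, 5↦1, 6↦0, 7↦3, 8↦4, 9↦8, 10↦9]  zeros at y ∈ {1, 2, 6}
  x = 1: [0↦10, 1↦0, 2↦4, 3↦5, 4↦8, 5↦7, 6↦7, 7↦2, 8↦8, 9↦8, 10↦7]  zeros at y ∈ {1}
  x = 2: [0↦0, 1↦7, 2↦8, 3↦8, 4↦1, 5↦3, 6↦8, 7↦10, 8↦3, 9↦3, 10↦4]  zeros at y ∈ {0}
  x = 3: [0↦3, 1↦9, 2↦0, 3↦3, 4↦1, 5↦10, 6↦2, 7↦4, 8↦10, 9↦3, 10↦10]  zeros at y ∈ {2}
  x = 4: [0↦7, 1↦5, 2↦1, 3↦0, 4↦7, 5↦5, 6↦10, 7↦5, 8↦6, 9↦7, 10↦2]  zeros at y ∈ {3}
  x = 5: [0↦0, 1↦5, 2↦10, 3↦9, 4↦7, 5↦9, 6↦9, 7↦1, 8↦1, 9↦3, 10↦1]  zeros at y ∈ {0}
  x = 6: [0↦3, 1↦8, 2↦4, 3↦7, 4↦0, 5↦10, 6↦9, 7↦2, 8↦5, 9↦1, 10↦6]  zeros at y ∈ {4}
  x = 7: [0↦4, 1↦2, 2↦4, 3↦4, 4↦7, 5↦7, 6↦9, 7↦7, 8↦6, 9↦0, 10↦5]  zeros at y ∈ {9}
  x = 8: [0↦2, 1↦8, 2↦9, 3↦10, 4↦5, 5↦10, 6↦8, 7↦4, 8↦3, 9↦10, 10↦8]  zeros at y ∈ ∅
  x = 9: [0↦7, 1↦3, 2↦7, 3↦2, 4↦4, 5↦7, 6↦5, 7↦3, 8↦6, 9↦8, 10↦3]  zeros at y ∈ ∅
  x = 10: [0↦7, 1↦8, 2↦8, 3↦1, 4↦3, 5↦8, 6↦10, 7↦3, 8↦3, 9↦4, 10↦0]  zeros at y ∈ {10}
Collecting zeros: affine points = {(0, 1), (0, 2), (0, 6), (1, 1), (2, 0), (3, 2), (4, 3), (5, 0), (6, 4), (7, 9), (10, 10)}.
Total count |C(F_11)_aff| = 11.


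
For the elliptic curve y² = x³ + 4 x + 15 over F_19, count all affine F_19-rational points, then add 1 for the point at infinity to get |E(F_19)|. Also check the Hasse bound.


Affine points = {(1, 1), (1, 18), (3, 4), (3, 15), (4, 0), (7, 5), (7, 14), (9, 1), (9, 18), (12, 9), (12, 10), (15, 7), (15, 12)}; affine count = 13; |E(F_19)| = 14.

Discriminant check: Δ ∝ 4a³ + 27b² = 4·4³ + 27·15² = 4·64 + 27·225 ≡ 4 (mod 19). Nonzero ⇒ E is nonsingular.
For each x ∈ F_19, compute rhs = x³ + 4·x + 15 mod 19, then count y ∈ F_19 with y² ≡ rhs.
  x = 0: rhs = 15, matching y values: none (0 points).
  x = 1: rhs = 1, matching y values: 1, 18 (2 points).
  x = 2: rhs = 12, matching y values: none (0 points).
  x = 3: rhs = 16, matching y values: 4, 15 (2 points).
  x = 4: rhs = 0, matching y values: 0 (1 points).
  x = 5: rhs = 8, matching y values: none (0 points).
  x = 6: rhs = 8, matching y values: none (0 points).
  x = 7: rhs = 6, matching y values: 5, 14 (2 points).
  x = 8: rhs = 8, matching y values: none (0 points).
  x = 9: rhs = 1, matching y values: 1, 18 (2 points).
  x = 10: rhs = 10, matching y values: none (0 points).
  x = 11: rhs = 3, matching y values: none (0 points).
  x = 12: rhs = 5, matching y values: 9, 10 (2 points).
  x = 13: rhs = 3, matching y values: none (0 points).
  x = 14: rhs = 3, matching y values: none (0 points).
  x = 15: rhs = 11, matching y values: 7, 12 (2 points).
  x = 16: rhs = 14, matching y values: none (0 points).
  x = 17: rhs = 18, matching y values: none (0 points).
  x = 18: rhs = 10, matching y values: none (0 points).
Total affine count: 13.
Full point count |E(F_19)| = 13 + 1 = 14.
Hasse bound: |14 − (19+1)| = |-6| = 6 ≤ 2√19 ≈ 8.7178 ✓.


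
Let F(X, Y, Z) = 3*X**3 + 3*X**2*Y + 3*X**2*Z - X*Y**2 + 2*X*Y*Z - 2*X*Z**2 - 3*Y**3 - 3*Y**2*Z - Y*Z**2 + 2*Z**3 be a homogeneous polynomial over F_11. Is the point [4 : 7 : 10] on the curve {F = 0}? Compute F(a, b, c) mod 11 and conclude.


F(4,7,10) ≡ 0 (mod 11); P is on the curve.

Evaluate F(4, 7, 10) term-by-term (mod 11).
  3*X**3 ↦ 3·64·1·1 = 192
  3*X**2*Y ↦ 3·16·7·1 = 336
  3*X**2*Z ↦ 3·16·1·10 = 480
  -X*Y**2 ↦ -1·4·49·1 = -196
  2*X*Y*Z ↦ 2·4·7·10 = 560
  -2*X*Z**2 ↦ -2·4·1·100 = -800
  -3*Y**3 ↦ -3·1·343·1 = -1029
  -3*Y**2*Z ↦ -3·1·49·10 = -1470
  -Y*Z**2 ↦ -1·1·7·100 = -700
  2*Z**3 ↦ 2·1·1·1000 = 2000
Sum: F(4, 7, 10) = (192) + (336) + (480) + (-196) + (560) + (-800) + (-1029) + (-1470) + (-700) + (2000) = -627.
Reducing mod 11: -627 ≡ 0 (mod 11).
Since F(a, b, c) ≡ 0 (mod 11), P lies on the curve.


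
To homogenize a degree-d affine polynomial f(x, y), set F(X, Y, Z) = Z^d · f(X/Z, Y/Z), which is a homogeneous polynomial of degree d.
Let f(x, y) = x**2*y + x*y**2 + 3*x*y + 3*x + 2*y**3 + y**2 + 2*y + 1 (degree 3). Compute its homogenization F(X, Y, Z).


F(X, Y, Z) = X**2*Y + X*Y**2 + 3*X*Y*Z + 3*X*Z**2 + 2*Y**3 + Y**2*Z + 2*Y*Z**2 + Z**3

deg(f) = 3.
Substitute x = X/Z, y = Y/Z into f, then multiply by Z^3.
  monomial 1·x^2·y^1 ↦ 1·X^2·Y^1·Z^0.
  monomial 1·x^1·y^2 ↦ 1·X^1·Y^2·Z^0.
  monomial 3·x^1·y^1 ↦ 3·X^1·Y^1·Z^1.
  monomial 3·x^1·y^0 ↦ 3·X^1·Y^0·Z^2.
  monomial 2·x^0·y^3 ↦ 2·X^0·Y^3·Z^0.
  monomial 1·x^0·y^2 ↦ 1·X^0·Y^2·Z^1.
  monomial 2·x^0·y^1 ↦ 2·X^0·Y^1·Z^2.
  monomial 1·x^0·y^0 ↦ 1·X^0·Y^0·Z^3.
Collecting: F(X, Y, Z) = X**2*Y + X*Y**2 + 3*X*Y*Z + 3*X*Z**2 + 2*Y**3 + Y**2*Z + 2*Y*Z**2 + Z**3.


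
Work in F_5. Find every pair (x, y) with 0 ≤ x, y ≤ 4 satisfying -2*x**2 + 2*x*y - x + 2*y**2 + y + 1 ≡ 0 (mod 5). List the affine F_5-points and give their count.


Affine F_5-points: {(1, 3), (3, 0), (3, 4), (4, 0), (4, 3)}; count = 5.

For each of the 25 pairs (x, y) ∈ F_5², evaluate f(x, y) mod 5. Record the zeros.
  x = 0: [0↦1, 1↦4, 2↦1, 3↦2, 4↦2]  zeros at y ∈ ∅
  x = 1: [0↦3, 1↦3, 2↦2, 3↦0, 4↦2]  zeros at y ∈ {3}
  x = 2: [0↦1, 1↦3, 2↦4, 3↦4, 4↦3]  zeros at y ∈ ∅
  x = 3: [0↦0, 1↦4, 2↦2, 3↦4, 4↦0]  zeros at y ∈ {0, 4}
  x = 4: [0↦0, 1↦1, 2↦1, 3↦0, 4↦3]  zeros at y ∈ {0, 3}
Collecting zeros: affine points = {(1, 3), (3, 0), (3, 4), (4, 0), (4, 3)}.
Total count |C(F_5)_aff| = 5.


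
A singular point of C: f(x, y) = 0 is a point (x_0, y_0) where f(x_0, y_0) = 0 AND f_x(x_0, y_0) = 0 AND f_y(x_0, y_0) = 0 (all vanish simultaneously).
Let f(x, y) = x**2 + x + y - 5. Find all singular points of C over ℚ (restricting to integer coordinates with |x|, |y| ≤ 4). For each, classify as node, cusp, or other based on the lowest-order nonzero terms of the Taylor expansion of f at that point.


No singular points in the scanned grid; C is smooth there.

Compute partial derivatives:
  f_x = 2*x + 1.
  f_y = 1.
f_y = 1 is a nonzero constant, so f_y never vanishes: no point (x, y) can satisfy f = f_x = f_y = 0. In particular no (x, y) ∈ {−4, ..., 4}² is singular; the curve is smooth.


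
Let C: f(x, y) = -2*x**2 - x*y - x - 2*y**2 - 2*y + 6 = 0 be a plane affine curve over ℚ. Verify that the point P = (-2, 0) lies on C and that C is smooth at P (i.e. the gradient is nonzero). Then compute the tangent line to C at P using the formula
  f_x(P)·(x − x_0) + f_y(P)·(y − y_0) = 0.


Tangent line at P: 7*x + 14 = 0.

Step 1: f(-2, 0) = 0, so P lies on C.
Step 2: partial derivatives
  f_x(x, y) = -4*x - y - 1, f_y(x, y) = -x - 4*y - 2.
  f_x(P) = 7, f_y(P) = 0 (gradient nonzero, so P is smooth).
Step 3: tangent line at P: 7·(x − -2) + 0·(y − 0) = 0.
Expanding: 7*x + 14 = 0.


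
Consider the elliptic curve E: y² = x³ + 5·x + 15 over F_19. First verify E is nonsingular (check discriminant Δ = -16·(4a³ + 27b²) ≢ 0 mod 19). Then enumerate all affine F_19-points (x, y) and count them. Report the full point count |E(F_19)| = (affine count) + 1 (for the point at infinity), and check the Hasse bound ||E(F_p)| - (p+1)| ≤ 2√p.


Affine points = {(3, 0), (4, 2), (4, 17), (8, 4), (8, 15), (10, 1), (10, 18), (12, 6), (12, 13), (13, 4), (13, 15), (14, 6), (14, 13), (15, 8), (15, 11), (16, 7), (16, 12), (17, 4), (17, 15), (18, 3), (18, 16)}; affine count = 21; |E(F_19)| = 22.

Discriminant check: Δ ∝ 4a³ + 27b² = 4·5³ + 27·15² = 4·125 + 27·225 ≡ 1 (mod 19). Nonzero ⇒ E is nonsingular.
For each x ∈ F_19, compute rhs = x³ + 5·x + 15 mod 19, then count y ∈ F_19 with y² ≡ rhs.
  x = 0: rhs = 15, matching y values: none (0 points).
  x = 1: rhs = 2, matching y values: none (0 points).
  x = 2: rhs = 14, matching y values: none (0 points).
  x = 3: rhs = 0, matching y values: 0 (1 points).
  x = 4: rhs = 4, matching y values: 2, 17 (2 points).
  x = 5: rhs = 13, matching y values: none (0 points).
  x = 6: rhs = 14, matching y values: none (0 points).
  x = 7: rhs = 13, matching y values: none (0 points).
  x = 8: rhs = 16, matching y values: 4, 15 (2 points).
  x = 9: rhs = 10, matching y values: none (0 points).
  x = 10: rhs = 1, matching y values: 1, 18 (2 points).
  x = 11: rhs = 14, matching y values: none (0 points).
  x = 12: rhs = 17, matching y values: 6, 13 (2 points).
  x = 13: rhs = 16, matching y values: 4, 15 (2 points).
  x = 14: rhs = 17, matching y values: 6, 13 (2 points).
  x = 15: rhs = 7, matching y values: 8, 11 (2 points).
  x = 16: rhs = 11, matching y values: 7, 12 (2 points).
  x = 17: rhs = 16, matching y values: 4, 15 (2 points).
  x = 18: rhs = 9, matching y values: 3, 16 (2 points).
Total affine count: 21.
Full point count |E(F_19)| = 21 + 1 = 22.
Hasse bound: |22 − (19+1)| = |2| = 2 ≤ 2√19 ≈ 8.7178 ✓.


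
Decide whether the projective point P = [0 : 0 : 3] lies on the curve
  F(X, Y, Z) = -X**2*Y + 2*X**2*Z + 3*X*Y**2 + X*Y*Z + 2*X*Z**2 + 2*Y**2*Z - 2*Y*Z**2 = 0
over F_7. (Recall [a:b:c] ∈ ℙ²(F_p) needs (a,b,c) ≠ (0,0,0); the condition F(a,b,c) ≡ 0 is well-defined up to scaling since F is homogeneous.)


F(0,0,3) ≡ 0 (mod 7); P is on the curve.

Evaluate F(0, 0, 3) term-by-term (mod 7).
  -X**2*Y ↦ -1·0·0·1 = 0
  2*X**2*Z ↦ 2·0·1·3 = 0
  3*X*Y**2 ↦ 3·0·0·1 = 0
  X*Y*Z ↦ 1·0·0·3 = 0
  2*X*Z**2 ↦ 2·0·1·9 = 0
  2*Y**2*Z ↦ 2·1·0·3 = 0
  -2*Y*Z**2 ↦ -2·1·0·9 = 0
Sum: F(0, 0, 3) = (0) + (0) + (0) + (0) + (0) + (0) + (0) = 0.
Reducing mod 7: 0 ≡ 0 (mod 7).
Since F(a, b, c) ≡ 0 (mod 7), P lies on the curve.


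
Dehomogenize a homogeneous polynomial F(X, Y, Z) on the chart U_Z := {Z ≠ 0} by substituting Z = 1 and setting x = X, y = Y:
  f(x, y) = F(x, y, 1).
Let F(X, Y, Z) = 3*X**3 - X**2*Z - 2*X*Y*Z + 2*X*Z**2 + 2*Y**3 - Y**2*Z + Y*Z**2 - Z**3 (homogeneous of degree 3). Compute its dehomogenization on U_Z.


f(x, y) = 3*x**3 - x**2 - 2*x*y + 2*x + 2*y**3 - y**2 + y - 1

On U_Z we set Z = 1. Each monomial c·X^i·Y^j·Z^k in F becomes c·x^i·y^j·1^k = c·x^i·y^j.
Substituting Z = 1: F(X, Y, 1) = 3*x**3 - x**2 - 2*x*y + 2*x + 2*y**3 - y**2 + y - 1.
Note: deg(f) ≤ deg(F) = 3; strict inequality happens when F is divisible by Z (lost terms).


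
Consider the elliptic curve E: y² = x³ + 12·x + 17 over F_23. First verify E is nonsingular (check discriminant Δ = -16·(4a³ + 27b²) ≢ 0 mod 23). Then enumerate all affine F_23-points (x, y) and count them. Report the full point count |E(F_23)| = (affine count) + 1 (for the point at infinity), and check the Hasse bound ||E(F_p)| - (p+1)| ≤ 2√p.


Affine points = {(2, 7), (2, 16), (5, 8), (5, 15), (6, 11), (6, 12), (8, 2), (8, 21), (9, 7), (9, 16), (11, 10), (11, 13), (12, 7), (12, 16), (13, 1), (13, 22), (14, 10), (14, 13), (16, 2), (16, 21), (18, 4), (18, 19), (20, 0), (21, 10), (21, 13), (22, 2), (22, 21)}; affine count = 27; |E(F_23)| = 28.

Discriminant check: Δ ∝ 4a³ + 27b² = 4·12³ + 27·17² = 4·1728 + 27·289 ≡ 18 (mod 23). Nonzero ⇒ E is nonsingular.
For each x ∈ F_23, compute rhs = x³ + 12·x + 17 mod 23, then count y ∈ F_23 with y² ≡ rhs.
  x = 0: rhs = 17, matching y values: none (0 points).
  x = 1: rhs = 7, matching y values: none (0 points).
  x = 2: rhs = 3, matching y values: 7, 16 (2 points).
  x = 3: rhs = 11, matching y values: none (0 points).
  x = 4: rhs = 14, matching y values: none (0 points).
  x = 5: rhs = 18, matching y values: 8, 15 (2 points).
  x = 6: rhs = 6, matching y values: 11, 12 (2 points).
  x = 7: rhs = 7, matching y values: none (0 points).
  x = 8: rhs = 4, matching y values: 2, 21 (2 points).
  x = 9: rhs = 3, matching y values: 7, 16 (2 points).
  x = 10: rhs = 10, matching y values: none (0 points).
  x = 11: rhs = 8, matching y values: 10, 13 (2 points).
  x = 12: rhs = 3, matching y values: 7, 16 (2 points).
  x = 13: rhs = 1, matching y values: 1, 22 (2 points).
  x = 14: rhs = 8, matching y values: 10, 13 (2 points).
  x = 15: rhs = 7, matching y values: none (0 points).
  x = 16: rhs = 4, matching y values: 2, 21 (2 points).
  x = 17: rhs = 5, matching y values: none (0 points).
  x = 18: rhs = 16, matching y values: 4, 19 (2 points).
  x = 19: rhs = 20, matching y values: none (0 points).
  x = 20: rhs = 0, matching y values: 0 (1 points).
  x = 21: rhs = 8, matching y values: 10, 13 (2 points).
  x = 22: rhs = 4, matching y values: 2, 21 (2 points).
Total affine count: 27.
Full point count |E(F_23)| = 27 + 1 = 28.
Hasse bound: |28 − (23+1)| = |4| = 4 ≤ 2√23 ≈ 9.5917 ✓.


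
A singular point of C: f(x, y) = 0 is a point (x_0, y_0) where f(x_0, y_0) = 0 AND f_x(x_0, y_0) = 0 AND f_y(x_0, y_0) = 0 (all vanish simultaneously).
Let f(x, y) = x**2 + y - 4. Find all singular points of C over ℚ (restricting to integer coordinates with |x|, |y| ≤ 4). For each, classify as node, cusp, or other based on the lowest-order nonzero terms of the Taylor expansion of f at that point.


No singular points in the scanned grid; C is smooth there.

Compute partial derivatives:
  f_x = 2*x.
  f_y = 1.
f_y = 1 is a nonzero constant, so f_y never vanishes: no point (x, y) can satisfy f = f_x = f_y = 0. In particular no (x, y) ∈ {−4, ..., 4}² is singular; the curve is smooth.


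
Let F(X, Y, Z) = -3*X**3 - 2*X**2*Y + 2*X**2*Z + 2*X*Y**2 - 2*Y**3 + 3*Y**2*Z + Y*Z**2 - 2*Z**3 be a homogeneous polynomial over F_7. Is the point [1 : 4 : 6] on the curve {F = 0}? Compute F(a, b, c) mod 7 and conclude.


F(1,4,6) ≡ 3 (mod 7); P is NOT on the curve.

Evaluate F(1, 4, 6) term-by-term (mod 7).
  -3*X**3 ↦ -3·1·1·1 = -3
  -2*X**2*Y ↦ -2·1·4·1 = -8
  2*X**2*Z ↦ 2·1·1·6 = 12
  2*X*Y**2 ↦ 2·1·16·1 = 32
  -2*Y**3 ↦ -2·1·64·1 = -128
  3*Y**2*Z ↦ 3·1·16·6 = 288
  Y*Z**2 ↦ 1·1·4·36 = 144
  -2*Z**3 ↦ -2·1·1·216 = -432
Sum: F(1, 4, 6) = (-3) + (-8) + (12) + (32) + (-128) + (288) + (144) + (-432) = -95.
Reducing mod 7: -95 ≡ 3 (mod 7).
Since F(a, b, c) ≡ 3 ≠ 0 (mod 7), P does NOT lie on the curve.


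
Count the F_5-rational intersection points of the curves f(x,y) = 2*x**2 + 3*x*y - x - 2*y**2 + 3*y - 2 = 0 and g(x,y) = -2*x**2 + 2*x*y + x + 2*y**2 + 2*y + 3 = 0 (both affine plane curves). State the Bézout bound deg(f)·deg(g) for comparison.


Common zeros: ∅; count = 0; Bézout bound = 4.

deg(f) = 2, deg(g) = 2, so Bézout bound = 4.
Scan x ∈ F_5. For each x, list the y ∈ F_5 with f(x, y) ≡ 0 and those with g(x, y) ≡ 0 (mod 5); the common zeros in that column are the intersection.
  x = 0: f ≡ 0 at y ∈ ∅; g ≡ 0 at y ∈ {2}; common: ∅.
  x = 1: f ≡ 0 at y ∈ ∅; g ≡ 0 at y ∈ {4}; common: ∅.
  x = 2: f ≡ 0 at y ∈ ∅; g ≡ 0 at y ∈ {1}; common: ∅.
  x = 3: f ≡ 0 at y ∈ ∅; g ≡ 0 at y ∈ {3}; common: ∅.
  x = 4: f ≡ 0 at y ∈ ∅; g ≡ 0 at y ∈ {0}; common: ∅.
Collecting: common zeros = ∅, so the count is 0.
Comparison with the Bézout bound: 0 ≤ 4 = deg(f)·deg(g), as expected for curves with no common component (the affine F_5-count falls short of the bound because intersections may lie at infinity, over extension fields, or carry multiplicity).


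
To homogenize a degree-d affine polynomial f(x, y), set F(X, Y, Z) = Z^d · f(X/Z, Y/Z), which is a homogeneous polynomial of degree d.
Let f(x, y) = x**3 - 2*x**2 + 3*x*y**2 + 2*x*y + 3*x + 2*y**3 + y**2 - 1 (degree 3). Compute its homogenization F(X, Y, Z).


F(X, Y, Z) = X**3 - 2*X**2*Z + 3*X*Y**2 + 2*X*Y*Z + 3*X*Z**2 + 2*Y**3 + Y**2*Z - Z**3

deg(f) = 3.
Substitute x = X/Z, y = Y/Z into f, then multiply by Z^3.
  monomial 1·x^3·y^0 ↦ 1·X^3·Y^0·Z^0.
  monomial -2·x^2·y^0 ↦ -2·X^2·Y^0·Z^1.
  monomial 3·x^1·y^2 ↦ 3·X^1·Y^2·Z^0.
  monomial 2·x^1·y^1 ↦ 2·X^1·Y^1·Z^1.
  monomial 3·x^1·y^0 ↦ 3·X^1·Y^0·Z^2.
  monomial 2·x^0·y^3 ↦ 2·X^0·Y^3·Z^0.
  monomial 1·x^0·y^2 ↦ 1·X^0·Y^2·Z^1.
  monomial -1·x^0·y^0 ↦ -1·X^0·Y^0·Z^3.
Collecting: F(X, Y, Z) = X**3 - 2*X**2*Z + 3*X*Y**2 + 2*X*Y*Z + 3*X*Z**2 + 2*Y**3 + Y**2*Z - Z**3.


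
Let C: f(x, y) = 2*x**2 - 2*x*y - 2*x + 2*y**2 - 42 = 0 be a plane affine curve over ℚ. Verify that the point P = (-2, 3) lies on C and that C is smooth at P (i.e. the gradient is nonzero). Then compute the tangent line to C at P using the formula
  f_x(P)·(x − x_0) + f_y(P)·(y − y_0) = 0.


Tangent line at P: -16*x + 16*y - 80 = 0.

Step 1: f(-2, 3) = 0, so P lies on C.
Step 2: partial derivatives
  f_x(x, y) = 4*x - 2*y - 2, f_y(x, y) = -2*x + 4*y.
  f_x(P) = -16, f_y(P) = 16 (gradient nonzero, so P is smooth).
Step 3: tangent line at P: -16·(x − -2) + 16·(y − 3) = 0.
Expanding: -16*x + 16*y - 80 = 0.


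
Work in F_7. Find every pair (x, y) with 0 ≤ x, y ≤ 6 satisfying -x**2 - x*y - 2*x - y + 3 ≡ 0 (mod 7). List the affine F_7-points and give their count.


Affine F_7-points: {(0, 3), (1, 0), (2, 3), (3, 4), (4, 0), (5, 4)}; count = 6.

For each of the 49 pairs (x, y) ∈ F_7², evaluate f(x, y) mod 7. Record the zeros.
  x = 0: [0↦3, 1↦2, 2↦1, 3↦0, 4↦6, 5↦5, 6↦4]  zeros at y ∈ {3}
  x = 1: [0↦0, 1↦5, 2↦3, 3↦1, 4↦6, 5↦4, 6↦2]  zeros at y ∈ {0}
  x = 2: [0↦2, 1↦6, 2↦3, 3↦0, 4↦4, 5↦1, 6↦5]  zeros at y ∈ {3}
  x = 3: [0↦2, 1↦5, 2↦1, 3↦4, 4↦0, 5↦3, 6↦6]  zeros at y ∈ {4}
  x = 4: [0↦0, 1↦2, 2↦4, 3↦6, 4↦1, 5↦3, 6↦5]  zeros at y ∈ {0}
  x = 5: [0↦3, 1↦4, 2↦5, 3↦6, 4↦0, 5↦1, 6↦2]  zeros at y ∈ {4}
  x = 6: [0↦4, 1↦4, 2↦4, 3↦4, 4↦4, 5↦4, 6↦4]  zeros at y ∈ ∅
Collecting zeros: affine points = {(0, 3), (1, 0), (2, 3), (3, 4), (4, 0), (5, 4)}.
Total count |C(F_7)_aff| = 6.


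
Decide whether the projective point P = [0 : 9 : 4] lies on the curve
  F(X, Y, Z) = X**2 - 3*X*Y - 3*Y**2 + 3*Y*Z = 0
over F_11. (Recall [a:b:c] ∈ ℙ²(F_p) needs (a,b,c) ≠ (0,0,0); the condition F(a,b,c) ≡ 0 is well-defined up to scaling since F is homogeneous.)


F(0,9,4) ≡ 8 (mod 11); P is NOT on the curve.

Evaluate F(0, 9, 4) term-by-term (mod 11).
  X**2 ↦ 1·0·1·1 = 0
  -3*X*Y ↦ -3·0·9·1 = 0
  -3*Y**2 ↦ -3·1·81·1 = -243
  3*Y*Z ↦ 3·1·9·4 = 108
Sum: F(0, 9, 4) = (0) + (0) + (-243) + (108) = -135.
Reducing mod 11: -135 ≡ 8 (mod 11).
Since F(a, b, c) ≡ 8 ≠ 0 (mod 11), P does NOT lie on the curve.


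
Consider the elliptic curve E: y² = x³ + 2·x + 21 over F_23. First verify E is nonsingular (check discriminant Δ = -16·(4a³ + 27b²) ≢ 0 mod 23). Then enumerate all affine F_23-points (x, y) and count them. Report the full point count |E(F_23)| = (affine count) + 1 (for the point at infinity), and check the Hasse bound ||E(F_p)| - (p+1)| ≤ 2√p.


Affine points = {(1, 1), (1, 22), (3, 10), (3, 13), (4, 1), (4, 22), (5, 8), (5, 15), (9, 3), (9, 20), (10, 11), (10, 12), (12, 5), (12, 18), (13, 6), (13, 17), (16, 3), (16, 20), (17, 0), (18, 1), (18, 22), (19, 8), (19, 15), (21, 3), (21, 20), (22, 8), (22, 15)}; affine count = 27; |E(F_23)| = 28.

Discriminant check: Δ ∝ 4a³ + 27b² = 4·2³ + 27·21² = 4·8 + 27·441 ≡ 2 (mod 23). Nonzero ⇒ E is nonsingular.
For each x ∈ F_23, compute rhs = x³ + 2·x + 21 mod 23, then count y ∈ F_23 with y² ≡ rhs.
  x = 0: rhs = 21, matching y values: none (0 points).
  x = 1: rhs = 1, matching y values: 1, 22 (2 points).
  x = 2: rhs = 10, matching y values: none (0 points).
  x = 3: rhs = 8, matching y values: 10, 13 (2 points).
  x = 4: rhs = 1, matching y values: 1, 22 (2 points).
  x = 5: rhs = 18, matching y values: 8, 15 (2 points).
  x = 6: rhs = 19, matching y values: none (0 points).
  x = 7: rhs = 10, matching y values: none (0 points).
  x = 8: rhs = 20, matching y values: none (0 points).
  x = 9: rhs = 9, matching y values: 3, 20 (2 points).
  x = 10: rhs = 6, matching y values: 11, 12 (2 points).
  x = 11: rhs = 17, matching y values: none (0 points).
  x = 12: rhs = 2, matching y values: 5, 18 (2 points).
  x = 13: rhs = 13, matching y values: 6, 17 (2 points).
  x = 14: rhs = 10, matching y values: none (0 points).
  x = 15: rhs = 22, matching y values: none (0 points).
  x = 16: rhs = 9, matching y values: 3, 20 (2 points).
  x = 17: rhs = 0, matching y values: 0 (1 points).
  x = 18: rhs = 1, matching y values: 1, 22 (2 points).
  x = 19: rhs = 18, matching y values: 8, 15 (2 points).
  x = 20: rhs = 11, matching y values: none (0 points).
  x = 21: rhs = 9, matching y values: 3, 20 (2 points).
  x = 22: rhs = 18, matching y values: 8, 15 (2 points).
Total affine count: 27.
Full point count |E(F_23)| = 27 + 1 = 28.
Hasse bound: |28 − (23+1)| = |4| = 4 ≤ 2√23 ≈ 9.5917 ✓.


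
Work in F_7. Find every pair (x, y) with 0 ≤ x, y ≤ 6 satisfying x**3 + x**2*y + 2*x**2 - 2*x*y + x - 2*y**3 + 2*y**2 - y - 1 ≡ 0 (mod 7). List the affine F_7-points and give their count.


Affine F_7-points: {(2, 2), (3, 1), (3, 6), (4, 2), (4, 3), (5, 5)}; count = 6.

For each of the 49 pairs (x, y) ∈ F_7², evaluate f(x, y) mod 7. Record the zeros.
  x = 0: [0↦6, 1↦5, 2↦3, 3↦2, 4↦4, 5↦4, 6↦4]  zeros at y ∈ ∅
  x = 1: [0↦3, 1↦1, 2↦5, 3↦3, 4↦4, 5↦3, 6↦2]  zeros at y ∈ ∅
  x = 2: [0↦3, 1↦2, 2↦0, 3↦6, 4↦1, 5↦1, 6↦1]  zeros at y ∈ {2}
  x = 3: [0↦5, 1↦0, 2↦1, 3↦3, 4↦1, 5↦4, 6↦0]  zeros at y ∈ {1, 6}
  x = 4: [0↦1, 1↦1, 2↦0, 3↦0, 4↦3, 5↦4, 6↦5]  zeros at y ∈ {2, 3}
  x = 5: [0↦4, 1↦4, 2↦3, 3↦3, 4↦6, 5↦0, 6↦1]  zeros at y ∈ {5}
  x = 6: [0↦6, 1↦1, 2↦2, 3↦4, 4↦2, 5↦5, 6↦1]  zeros at y ∈ ∅
Collecting zeros: affine points = {(2, 2), (3, 1), (3, 6), (4, 2), (4, 3), (5, 5)}.
Total count |C(F_7)_aff| = 6.


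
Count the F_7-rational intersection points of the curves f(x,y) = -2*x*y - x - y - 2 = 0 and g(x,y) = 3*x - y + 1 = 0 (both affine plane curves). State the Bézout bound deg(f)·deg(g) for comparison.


Common zeros: ∅; count = 0; Bézout bound = 2.

deg(f) = 2, deg(g) = 1, so Bézout bound = 2.
Scan x ∈ F_7. For each x, list the y ∈ F_7 with f(x, y) ≡ 0 and those with g(x, y) ≡ 0 (mod 7); the common zeros in that column are the intersection.
  x = 0: f ≡ 0 at y ∈ {5}; g ≡ 0 at y ∈ {1}; common: ∅.
  x = 1: f ≡ 0 at y ∈ {6}; g ≡ 0 at y ∈ {4}; common: ∅.
  x = 2: f ≡ 0 at y ∈ {2}; g ≡ 0 at y ∈ {0}; common: ∅.
  x = 3: f ≡ 0 at y ∈ ∅; g ≡ 0 at y ∈ {3}; common: ∅.
  x = 4: f ≡ 0 at y ∈ {4}; g ≡ 0 at y ∈ {6}; common: ∅.
  x = 5: f ≡ 0 at y ∈ {0}; g ≡ 0 at y ∈ {2}; common: ∅.
  x = 6: f ≡ 0 at y ∈ {1}; g ≡ 0 at y ∈ {5}; common: ∅.
Collecting: common zeros = ∅, so the count is 0.
Comparison with the Bézout bound: 0 ≤ 2 = deg(f)·deg(g), as expected for curves with no common component (the affine F_7-count falls short of the bound because intersections may lie at infinity, over extension fields, or carry multiplicity).


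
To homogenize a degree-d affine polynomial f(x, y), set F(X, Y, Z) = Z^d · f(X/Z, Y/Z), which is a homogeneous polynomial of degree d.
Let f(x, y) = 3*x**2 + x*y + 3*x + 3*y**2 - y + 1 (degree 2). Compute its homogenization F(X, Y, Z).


F(X, Y, Z) = 3*X**2 + X*Y + 3*X*Z + 3*Y**2 - Y*Z + Z**2

deg(f) = 2.
Substitute x = X/Z, y = Y/Z into f, then multiply by Z^2.
  monomial 3·x^2·y^0 ↦ 3·X^2·Y^0·Z^0.
  monomial 1·x^1·y^1 ↦ 1·X^1·Y^1·Z^0.
  monomial 3·x^1·y^0 ↦ 3·X^1·Y^0·Z^1.
  monomial 3·x^0·y^2 ↦ 3·X^0·Y^2·Z^0.
  monomial -1·x^0·y^1 ↦ -1·X^0·Y^1·Z^1.
  monomial 1·x^0·y^0 ↦ 1·X^0·Y^0·Z^2.
Collecting: F(X, Y, Z) = 3*X**2 + X*Y + 3*X*Z + 3*Y**2 - Y*Z + Z**2.


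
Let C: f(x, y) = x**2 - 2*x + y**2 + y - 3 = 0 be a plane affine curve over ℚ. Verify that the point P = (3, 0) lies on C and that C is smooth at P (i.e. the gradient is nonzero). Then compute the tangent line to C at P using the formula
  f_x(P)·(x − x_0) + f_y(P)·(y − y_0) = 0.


Tangent line at P: 4*x + y - 12 = 0.

Step 1: f(3, 0) = 0, so P lies on C.
Step 2: partial derivatives
  f_x(x, y) = 2*x - 2, f_y(x, y) = 2*y + 1.
  f_x(P) = 4, f_y(P) = 1 (gradient nonzero, so P is smooth).
Step 3: tangent line at P: 4·(x − 3) + 1·(y − 0) = 0.
Expanding: 4*x + y - 12 = 0.


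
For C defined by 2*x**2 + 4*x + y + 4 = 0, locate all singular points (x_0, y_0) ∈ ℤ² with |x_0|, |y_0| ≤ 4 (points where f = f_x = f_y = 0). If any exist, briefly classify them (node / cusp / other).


No singular points in the scanned grid; C is smooth there.

Compute partial derivatives:
  f_x = 4*x + 4.
  f_y = 1.
f_y = 1 is a nonzero constant, so f_y never vanishes: no point (x, y) can satisfy f = f_x = f_y = 0. In particular no (x, y) ∈ {−4, ..., 4}² is singular; the curve is smooth.


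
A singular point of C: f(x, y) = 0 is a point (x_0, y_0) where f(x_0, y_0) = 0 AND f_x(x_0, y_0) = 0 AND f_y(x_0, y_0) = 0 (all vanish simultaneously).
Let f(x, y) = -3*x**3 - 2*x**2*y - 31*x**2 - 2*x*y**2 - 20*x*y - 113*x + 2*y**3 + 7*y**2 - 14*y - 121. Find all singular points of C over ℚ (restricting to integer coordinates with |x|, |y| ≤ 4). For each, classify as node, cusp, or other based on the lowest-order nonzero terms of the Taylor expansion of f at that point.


Singular points: {(-3, -2)}; classification: cusp.

Compute partial derivatives:
  f_x = -9*x**2 - 4*x*y - 62*x - 2*y**2 - 20*y - 113.
  f_y = -2*x**2 - 4*x*y - 20*x + 6*y**2 + 14*y - 14.
Scan x_0 ∈ {−4, ..., 4}. For each x_0, f_y(x_0, y) is a polynomial in y; find its integer roots y ∈ {−4, ..., 4}, then test f_x and f at those candidates.
  x = -4: f_y(-4, y) = 6*y**2 + 30*y + 34; no integer root y with |y| ≤ 4.
  x = -3: f_y(-3, y) = 6*y**2 + 26*y + 28; vanishes at y ∈ {-2}. (-3, -2): f_x = 0, f = 0 — SINGULAR.
  x = -2: f_y(-2, y) = 6*y**2 + 22*y + 18; no integer root y with |y| ≤ 4.
  x = -1: f_y(-1, y) = 6*y**2 + 18*y + 4; no integer root y with |y| ≤ 4.
  x = 0: f_y(0, y) = 6*y**2 + 14*y - 14; no integer root y with |y| ≤ 4.
  x = 1: f_y(1, y) = 6*y**2 + 10*y - 36; no integer root y with |y| ≤ 4.
  x = 2: f_y(2, y) = 6*y**2 + 6*y - 62; no integer root y with |y| ≤ 4.
  x = 3: f_y(3, y) = 6*y**2 + 2*y - 92; no integer root y with |y| ≤ 4.
  x = 4: f_y(4, y) = 6*y**2 - 2*y - 126; no integer root y with |y| ≤ 4.
Only singular point on the grid: (-3, -2).
Classify: substitute x = -3 + u, y = -2 + v and expand: f = -3*u**3 - 2*u**2*v - 2*u*v**2 + 2*v**3 + v**2.
No constant or linear terms (consistent with a singular point). Quadratic part: v**2. Cubic part: -3*u**3 - 2*u**2*v - 2*u*v**2 + 2*v**3.
The quadratic part v**2 is a perfect square, so there is a single (double) tangent line v = 0, i.e. y = -2. Restricting the cubic part to that line (v = 0) leaves -3*u**3 ≠ 0, so f is not divisible by v and the branch is v² ≈ 3*u**3 to lowest order — this is a cusp.
Classification: cusp.


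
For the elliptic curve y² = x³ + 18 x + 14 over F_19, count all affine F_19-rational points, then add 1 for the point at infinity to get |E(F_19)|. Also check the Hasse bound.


Affine points = {(2, 1), (2, 18), (3, 0), (4, 6), (4, 13), (5, 1), (5, 18), (8, 9), (8, 10), (10, 4), (10, 15), (11, 2), (11, 17), (12, 1), (12, 18), (15, 7), (15, 12), (16, 3), (16, 16)}; affine count = 19; |E(F_19)| = 20.

Discriminant check: Δ ∝ 4a³ + 27b² = 4·18³ + 27·14² = 4·5832 + 27·196 ≡ 6 (mod 19). Nonzero ⇒ E is nonsingular.
For each x ∈ F_19, compute rhs = x³ + 18·x + 14 mod 19, then count y ∈ F_19 with y² ≡ rhs.
  x = 0: rhs = 14, matching y values: none (0 points).
  x = 1: rhs = 14, matching y values: none (0 points).
  x = 2: rhs = 1, matching y values: 1, 18 (2 points).
  x = 3: rhs = 0, matching y values: 0 (1 points).
  x = 4: rhs = 17, matching y values: 6, 13 (2 points).
  x = 5: rhs = 1, matching y values: 1, 18 (2 points).
  x = 6: rhs = 15, matching y values: none (0 points).
  x = 7: rhs = 8, matching y values: none (0 points).
  x = 8: rhs = 5, matching y values: 9, 10 (2 points).
  x = 9: rhs = 12, matching y values: none (0 points).
  x = 10: rhs = 16, matching y values: 4, 15 (2 points).
  x = 11: rhs = 4, matching y values: 2, 17 (2 points).
  x = 12: rhs = 1, matching y values: 1, 18 (2 points).
  x = 13: rhs = 13, matching y values: none (0 points).
  x = 14: rhs = 8, matching y values: none (0 points).
  x = 15: rhs = 11, matching y values: 7, 12 (2 points).
  x = 16: rhs = 9, matching y values: 3, 16 (2 points).
  x = 17: rhs = 8, matching y values: none (0 points).
  x = 18: rhs = 14, matching y values: none (0 points).
Total affine count: 19.
Full point count |E(F_19)| = 19 + 1 = 20.
Hasse bound: |20 − (19+1)| = |0| = 0 ≤ 2√19 ≈ 8.7178 ✓.


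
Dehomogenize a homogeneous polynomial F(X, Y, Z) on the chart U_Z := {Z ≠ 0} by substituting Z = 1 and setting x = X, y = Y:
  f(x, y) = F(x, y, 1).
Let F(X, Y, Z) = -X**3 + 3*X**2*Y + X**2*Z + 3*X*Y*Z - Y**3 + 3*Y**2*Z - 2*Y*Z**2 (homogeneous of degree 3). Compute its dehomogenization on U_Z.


f(x, y) = -x**3 + 3*x**2*y + x**2 + 3*x*y - y**3 + 3*y**2 - 2*y

On U_Z we set Z = 1. Each monomial c·X^i·Y^j·Z^k in F becomes c·x^i·y^j·1^k = c·x^i·y^j.
Substituting Z = 1: F(X, Y, 1) = -x**3 + 3*x**2*y + x**2 + 3*x*y - y**3 + 3*y**2 - 2*y.
Note: deg(f) ≤ deg(F) = 3; strict inequality happens when F is divisible by Z (lost terms).
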